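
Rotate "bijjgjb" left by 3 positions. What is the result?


Input: "bijjgjb", rotate left by 3
First 3 characters: "bij"
Remaining characters: "jgjb"
Concatenate remaining + first: "jgjb" + "bij" = "jgjbbij"

jgjbbij


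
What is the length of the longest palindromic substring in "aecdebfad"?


Input: "aecdebfad"
Checking substrings for palindromes:
  No multi-char palindromic substrings found
Longest palindromic substring: "a" with length 1

1


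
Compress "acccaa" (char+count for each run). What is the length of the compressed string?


Input: acccaa
Runs:
  'a' x 1 => "a1"
  'c' x 3 => "c3"
  'a' x 2 => "a2"
Compressed: "a1c3a2"
Compressed length: 6

6


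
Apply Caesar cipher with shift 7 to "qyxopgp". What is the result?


Caesar cipher: shift "qyxopgp" by 7
  'q' (pos 16) + 7 = pos 23 = 'x'
  'y' (pos 24) + 7 = pos 5 = 'f'
  'x' (pos 23) + 7 = pos 4 = 'e'
  'o' (pos 14) + 7 = pos 21 = 'v'
  'p' (pos 15) + 7 = pos 22 = 'w'
  'g' (pos 6) + 7 = pos 13 = 'n'
  'p' (pos 15) + 7 = pos 22 = 'w'
Result: xfevwnw

xfevwnw


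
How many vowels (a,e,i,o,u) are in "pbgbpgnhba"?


Input: pbgbpgnhba
Checking each character:
  'p' at position 0: consonant
  'b' at position 1: consonant
  'g' at position 2: consonant
  'b' at position 3: consonant
  'p' at position 4: consonant
  'g' at position 5: consonant
  'n' at position 6: consonant
  'h' at position 7: consonant
  'b' at position 8: consonant
  'a' at position 9: vowel (running total: 1)
Total vowels: 1

1


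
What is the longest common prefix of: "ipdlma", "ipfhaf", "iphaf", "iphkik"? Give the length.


Words: ipdlma, ipfhaf, iphaf, iphkik
  Position 0: all 'i' => match
  Position 1: all 'p' => match
  Position 2: ('d', 'f', 'h', 'h') => mismatch, stop
LCP = "ip" (length 2)

2


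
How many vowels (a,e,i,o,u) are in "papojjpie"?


Input: papojjpie
Checking each character:
  'p' at position 0: consonant
  'a' at position 1: vowel (running total: 1)
  'p' at position 2: consonant
  'o' at position 3: vowel (running total: 2)
  'j' at position 4: consonant
  'j' at position 5: consonant
  'p' at position 6: consonant
  'i' at position 7: vowel (running total: 3)
  'e' at position 8: vowel (running total: 4)
Total vowels: 4

4


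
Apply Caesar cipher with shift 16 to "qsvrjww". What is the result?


Caesar cipher: shift "qsvrjww" by 16
  'q' (pos 16) + 16 = pos 6 = 'g'
  's' (pos 18) + 16 = pos 8 = 'i'
  'v' (pos 21) + 16 = pos 11 = 'l'
  'r' (pos 17) + 16 = pos 7 = 'h'
  'j' (pos 9) + 16 = pos 25 = 'z'
  'w' (pos 22) + 16 = pos 12 = 'm'
  'w' (pos 22) + 16 = pos 12 = 'm'
Result: gilhzmm

gilhzmm


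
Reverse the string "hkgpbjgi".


Input: hkgpbjgi
Reading characters right to left:
  Position 7: 'i'
  Position 6: 'g'
  Position 5: 'j'
  Position 4: 'b'
  Position 3: 'p'
  Position 2: 'g'
  Position 1: 'k'
  Position 0: 'h'
Reversed: igjbpgkh

igjbpgkh


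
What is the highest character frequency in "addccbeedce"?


Input: addccbeedce
Character counts:
  'a': 1
  'b': 1
  'c': 3
  'd': 3
  'e': 3
Maximum frequency: 3

3


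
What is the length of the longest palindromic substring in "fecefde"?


Input: "fecefde"
Checking substrings for palindromes:
  [0:5] "fecef" (len 5) => palindrome
  [1:4] "ece" (len 3) => palindrome
Longest palindromic substring: "fecef" with length 5

5


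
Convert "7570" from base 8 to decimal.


Input: "7570" in base 8
Positional expansion:
  Digit '7' (value 7) x 8^3 = 3584
  Digit '5' (value 5) x 8^2 = 320
  Digit '7' (value 7) x 8^1 = 56
  Digit '0' (value 0) x 8^0 = 0
Sum = 3960

3960


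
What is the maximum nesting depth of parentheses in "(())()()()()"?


Input: "(())()()()()"
Tracking depth:
  Position 0 '(': depth becomes 1
  Position 1 '(': depth becomes 2
  Position 2 ')': depth becomes 1
  Position 3 ')': depth becomes 0
  Position 4 '(': depth becomes 1
  Position 5 ')': depth becomes 0
  Position 6 '(': depth becomes 1
  Position 7 ')': depth becomes 0
  Position 8 '(': depth becomes 1
  Position 9 ')': depth becomes 0
  Position 10 '(': depth becomes 1
  Position 11 ')': depth becomes 0
Maximum depth reached: 2

2


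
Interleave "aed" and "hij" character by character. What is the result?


Interleaving "aed" and "hij":
  Position 0: 'a' from first, 'h' from second => "ah"
  Position 1: 'e' from first, 'i' from second => "ei"
  Position 2: 'd' from first, 'j' from second => "dj"
Result: aheidj

aheidj


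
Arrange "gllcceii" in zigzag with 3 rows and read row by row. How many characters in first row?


Zigzag "gllcceii" into 3 rows:
Placing characters:
  'g' => row 0
  'l' => row 1
  'l' => row 2
  'c' => row 1
  'c' => row 0
  'e' => row 1
  'i' => row 2
  'i' => row 1
Rows:
  Row 0: "gc"
  Row 1: "lcei"
  Row 2: "li"
First row length: 2

2


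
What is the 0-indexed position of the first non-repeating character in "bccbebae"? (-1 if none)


Input: bccbebae
Character frequencies:
  'a': 1
  'b': 3
  'c': 2
  'e': 2
Scanning left to right for freq == 1:
  Position 0 ('b'): freq=3, skip
  Position 1 ('c'): freq=2, skip
  Position 2 ('c'): freq=2, skip
  Position 3 ('b'): freq=3, skip
  Position 4 ('e'): freq=2, skip
  Position 5 ('b'): freq=3, skip
  Position 6 ('a'): unique! => answer = 6

6


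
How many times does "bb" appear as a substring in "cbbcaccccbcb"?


Searching for "bb" in "cbbcaccccbcb"
Scanning each position:
  Position 0: "cb" => no
  Position 1: "bb" => MATCH
  Position 2: "bc" => no
  Position 3: "ca" => no
  Position 4: "ac" => no
  Position 5: "cc" => no
  Position 6: "cc" => no
  Position 7: "cc" => no
  Position 8: "cb" => no
  Position 9: "bc" => no
  Position 10: "cb" => no
Total occurrences: 1

1


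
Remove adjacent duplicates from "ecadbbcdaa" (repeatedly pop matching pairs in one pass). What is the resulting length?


Input: ecadbbcdaa
Stack-based adjacent duplicate removal:
  Read 'e': push. Stack: e
  Read 'c': push. Stack: ec
  Read 'a': push. Stack: eca
  Read 'd': push. Stack: ecad
  Read 'b': push. Stack: ecadb
  Read 'b': matches stack top 'b' => pop. Stack: ecad
  Read 'c': push. Stack: ecadc
  Read 'd': push. Stack: ecadcd
  Read 'a': push. Stack: ecadcda
  Read 'a': matches stack top 'a' => pop. Stack: ecadcd
Final stack: "ecadcd" (length 6)

6


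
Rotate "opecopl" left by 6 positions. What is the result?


Input: "opecopl", rotate left by 6
First 6 characters: "opecop"
Remaining characters: "l"
Concatenate remaining + first: "l" + "opecop" = "lopecop"

lopecop


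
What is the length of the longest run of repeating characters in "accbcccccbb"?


Input: "accbcccccbb"
Scanning for longest run:
  Position 1 ('c'): new char, reset run to 1
  Position 2 ('c'): continues run of 'c', length=2
  Position 3 ('b'): new char, reset run to 1
  Position 4 ('c'): new char, reset run to 1
  Position 5 ('c'): continues run of 'c', length=2
  Position 6 ('c'): continues run of 'c', length=3
  Position 7 ('c'): continues run of 'c', length=4
  Position 8 ('c'): continues run of 'c', length=5
  Position 9 ('b'): new char, reset run to 1
  Position 10 ('b'): continues run of 'b', length=2
Longest run: 'c' with length 5

5


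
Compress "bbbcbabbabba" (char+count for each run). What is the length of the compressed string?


Input: bbbcbabbabba
Runs:
  'b' x 3 => "b3"
  'c' x 1 => "c1"
  'b' x 1 => "b1"
  'a' x 1 => "a1"
  'b' x 2 => "b2"
  'a' x 1 => "a1"
  'b' x 2 => "b2"
  'a' x 1 => "a1"
Compressed: "b3c1b1a1b2a1b2a1"
Compressed length: 16

16


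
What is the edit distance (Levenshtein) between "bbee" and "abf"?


Computing edit distance: "bbee" -> "abf"
DP table:
           a    b    f
      0    1    2    3
  b   1    1    1    2
  b   2    2    1    2
  e   3    3    2    2
  e   4    4    3    3
Edit distance = dp[4][3] = 3

3


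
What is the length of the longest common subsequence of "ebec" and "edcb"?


LCS of "ebec" and "edcb"
DP table:
           e    d    c    b
      0    0    0    0    0
  e   0    1    1    1    1
  b   0    1    1    1    2
  e   0    1    1    1    2
  c   0    1    1    2    2
LCS length = dp[4][4] = 2

2


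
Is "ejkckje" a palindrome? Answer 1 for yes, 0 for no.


Input: ejkckje
Reversed: ejkckje
  Compare pos 0 ('e') with pos 6 ('e'): match
  Compare pos 1 ('j') with pos 5 ('j'): match
  Compare pos 2 ('k') with pos 4 ('k'): match
Result: palindrome

1


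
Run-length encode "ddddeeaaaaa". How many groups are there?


Input: ddddeeaaaaa
Scanning for consecutive runs:
  Group 1: 'd' x 4 (positions 0-3)
  Group 2: 'e' x 2 (positions 4-5)
  Group 3: 'a' x 5 (positions 6-10)
Total groups: 3

3


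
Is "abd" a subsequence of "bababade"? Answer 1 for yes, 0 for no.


Check if "abd" is a subsequence of "bababade"
Greedy scan:
  Position 0 ('b'): no match needed
  Position 1 ('a'): matches sub[0] = 'a'
  Position 2 ('b'): matches sub[1] = 'b'
  Position 3 ('a'): no match needed
  Position 4 ('b'): no match needed
  Position 5 ('a'): no match needed
  Position 6 ('d'): matches sub[2] = 'd'
  Position 7 ('e'): no match needed
All 3 characters matched => is a subsequence

1


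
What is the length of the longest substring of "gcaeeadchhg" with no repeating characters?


Input: "gcaeeadchhg"
Sliding window (track last position of each char):
  Position 0 ('g'): window [0,0] length 1 -- new best
  Position 1 ('c'): window [0,1] length 2 -- new best
  Position 2 ('a'): window [0,2] length 3 -- new best
  Position 3 ('e'): window [0,3] length 4 -- new best
  Position 4 ('e'): repeat (last at 3), move window start to 4
  Position 4 ('e'): window [4,4] length 1
  Position 5 ('a'): window [4,5] length 2
  Position 6 ('d'): window [4,6] length 3
  Position 7 ('c'): window [4,7] length 4
  Position 8 ('h'): window [4,8] length 5 -- new best
  Position 9 ('h'): repeat (last at 8), move window start to 9
  Position 9 ('h'): window [9,9] length 1
  Position 10 ('g'): window [9,10] length 2
Longest substring with no repeats: "eadch" with length 5

5


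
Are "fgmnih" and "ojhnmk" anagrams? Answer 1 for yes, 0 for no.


Strings: "fgmnih", "ojhnmk"
Sorted first:  fghimn
Sorted second: hjkmno
Differ at position 0: 'f' vs 'h' => not anagrams

0


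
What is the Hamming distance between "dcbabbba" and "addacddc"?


Comparing "dcbabbba" and "addacddc" position by position:
  Position 0: 'd' vs 'a' => differ
  Position 1: 'c' vs 'd' => differ
  Position 2: 'b' vs 'd' => differ
  Position 3: 'a' vs 'a' => same
  Position 4: 'b' vs 'c' => differ
  Position 5: 'b' vs 'd' => differ
  Position 6: 'b' vs 'd' => differ
  Position 7: 'a' vs 'c' => differ
Total differences (Hamming distance): 7

7


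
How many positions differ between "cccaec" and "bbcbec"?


Comparing "cccaec" and "bbcbec" position by position:
  Position 0: 'c' vs 'b' => DIFFER
  Position 1: 'c' vs 'b' => DIFFER
  Position 2: 'c' vs 'c' => same
  Position 3: 'a' vs 'b' => DIFFER
  Position 4: 'e' vs 'e' => same
  Position 5: 'c' vs 'c' => same
Positions that differ: 3

3


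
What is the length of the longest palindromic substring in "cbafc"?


Input: "cbafc"
Checking substrings for palindromes:
  No multi-char palindromic substrings found
Longest palindromic substring: "c" with length 1

1


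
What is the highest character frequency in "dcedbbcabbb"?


Input: dcedbbcabbb
Character counts:
  'a': 1
  'b': 5
  'c': 2
  'd': 2
  'e': 1
Maximum frequency: 5

5


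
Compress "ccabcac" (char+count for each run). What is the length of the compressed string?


Input: ccabcac
Runs:
  'c' x 2 => "c2"
  'a' x 1 => "a1"
  'b' x 1 => "b1"
  'c' x 1 => "c1"
  'a' x 1 => "a1"
  'c' x 1 => "c1"
Compressed: "c2a1b1c1a1c1"
Compressed length: 12

12


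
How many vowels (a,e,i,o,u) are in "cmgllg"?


Input: cmgllg
Checking each character:
  'c' at position 0: consonant
  'm' at position 1: consonant
  'g' at position 2: consonant
  'l' at position 3: consonant
  'l' at position 4: consonant
  'g' at position 5: consonant
Total vowels: 0

0


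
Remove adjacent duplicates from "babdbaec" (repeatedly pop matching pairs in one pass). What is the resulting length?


Input: babdbaec
Stack-based adjacent duplicate removal:
  Read 'b': push. Stack: b
  Read 'a': push. Stack: ba
  Read 'b': push. Stack: bab
  Read 'd': push. Stack: babd
  Read 'b': push. Stack: babdb
  Read 'a': push. Stack: babdba
  Read 'e': push. Stack: babdbae
  Read 'c': push. Stack: babdbaec
Final stack: "babdbaec" (length 8)

8


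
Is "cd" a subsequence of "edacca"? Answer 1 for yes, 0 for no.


Check if "cd" is a subsequence of "edacca"
Greedy scan:
  Position 0 ('e'): no match needed
  Position 1 ('d'): no match needed
  Position 2 ('a'): no match needed
  Position 3 ('c'): matches sub[0] = 'c'
  Position 4 ('c'): no match needed
  Position 5 ('a'): no match needed
Only matched 1/2 characters => not a subsequence

0


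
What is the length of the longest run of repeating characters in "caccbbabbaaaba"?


Input: "caccbbabbaaaba"
Scanning for longest run:
  Position 1 ('a'): new char, reset run to 1
  Position 2 ('c'): new char, reset run to 1
  Position 3 ('c'): continues run of 'c', length=2
  Position 4 ('b'): new char, reset run to 1
  Position 5 ('b'): continues run of 'b', length=2
  Position 6 ('a'): new char, reset run to 1
  Position 7 ('b'): new char, reset run to 1
  Position 8 ('b'): continues run of 'b', length=2
  Position 9 ('a'): new char, reset run to 1
  Position 10 ('a'): continues run of 'a', length=2
  Position 11 ('a'): continues run of 'a', length=3
  Position 12 ('b'): new char, reset run to 1
  Position 13 ('a'): new char, reset run to 1
Longest run: 'a' with length 3

3


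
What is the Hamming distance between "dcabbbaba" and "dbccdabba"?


Comparing "dcabbbaba" and "dbccdabba" position by position:
  Position 0: 'd' vs 'd' => same
  Position 1: 'c' vs 'b' => differ
  Position 2: 'a' vs 'c' => differ
  Position 3: 'b' vs 'c' => differ
  Position 4: 'b' vs 'd' => differ
  Position 5: 'b' vs 'a' => differ
  Position 6: 'a' vs 'b' => differ
  Position 7: 'b' vs 'b' => same
  Position 8: 'a' vs 'a' => same
Total differences (Hamming distance): 6

6


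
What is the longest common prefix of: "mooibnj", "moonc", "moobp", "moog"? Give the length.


Words: mooibnj, moonc, moobp, moog
  Position 0: all 'm' => match
  Position 1: all 'o' => match
  Position 2: all 'o' => match
  Position 3: ('i', 'n', 'b', 'g') => mismatch, stop
LCP = "moo" (length 3)

3


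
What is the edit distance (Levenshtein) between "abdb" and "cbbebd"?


Computing edit distance: "abdb" -> "cbbebd"
DP table:
           c    b    b    e    b    d
      0    1    2    3    4    5    6
  a   1    1    2    3    4    5    6
  b   2    2    1    2    3    4    5
  d   3    3    2    2    3    4    4
  b   4    4    3    2    3    3    4
Edit distance = dp[4][6] = 4

4


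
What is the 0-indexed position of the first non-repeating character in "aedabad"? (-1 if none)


Input: aedabad
Character frequencies:
  'a': 3
  'b': 1
  'd': 2
  'e': 1
Scanning left to right for freq == 1:
  Position 0 ('a'): freq=3, skip
  Position 1 ('e'): unique! => answer = 1

1


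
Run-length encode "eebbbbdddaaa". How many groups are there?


Input: eebbbbdddaaa
Scanning for consecutive runs:
  Group 1: 'e' x 2 (positions 0-1)
  Group 2: 'b' x 4 (positions 2-5)
  Group 3: 'd' x 3 (positions 6-8)
  Group 4: 'a' x 3 (positions 9-11)
Total groups: 4

4


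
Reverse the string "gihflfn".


Input: gihflfn
Reading characters right to left:
  Position 6: 'n'
  Position 5: 'f'
  Position 4: 'l'
  Position 3: 'f'
  Position 2: 'h'
  Position 1: 'i'
  Position 0: 'g'
Reversed: nflfhig

nflfhig


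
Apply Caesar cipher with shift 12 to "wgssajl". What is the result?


Caesar cipher: shift "wgssajl" by 12
  'w' (pos 22) + 12 = pos 8 = 'i'
  'g' (pos 6) + 12 = pos 18 = 's'
  's' (pos 18) + 12 = pos 4 = 'e'
  's' (pos 18) + 12 = pos 4 = 'e'
  'a' (pos 0) + 12 = pos 12 = 'm'
  'j' (pos 9) + 12 = pos 21 = 'v'
  'l' (pos 11) + 12 = pos 23 = 'x'
Result: iseemvx

iseemvx


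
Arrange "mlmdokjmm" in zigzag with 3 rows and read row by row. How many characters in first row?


Zigzag "mlmdokjmm" into 3 rows:
Placing characters:
  'm' => row 0
  'l' => row 1
  'm' => row 2
  'd' => row 1
  'o' => row 0
  'k' => row 1
  'j' => row 2
  'm' => row 1
  'm' => row 0
Rows:
  Row 0: "mom"
  Row 1: "ldkm"
  Row 2: "mj"
First row length: 3

3


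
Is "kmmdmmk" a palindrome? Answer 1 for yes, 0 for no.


Input: kmmdmmk
Reversed: kmmdmmk
  Compare pos 0 ('k') with pos 6 ('k'): match
  Compare pos 1 ('m') with pos 5 ('m'): match
  Compare pos 2 ('m') with pos 4 ('m'): match
Result: palindrome

1


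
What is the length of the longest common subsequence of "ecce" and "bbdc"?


LCS of "ecce" and "bbdc"
DP table:
           b    b    d    c
      0    0    0    0    0
  e   0    0    0    0    0
  c   0    0    0    0    1
  c   0    0    0    0    1
  e   0    0    0    0    1
LCS length = dp[4][4] = 1

1


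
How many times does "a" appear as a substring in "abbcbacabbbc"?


Searching for "a" in "abbcbacabbbc"
Scanning each position:
  Position 0: "a" => MATCH
  Position 1: "b" => no
  Position 2: "b" => no
  Position 3: "c" => no
  Position 4: "b" => no
  Position 5: "a" => MATCH
  Position 6: "c" => no
  Position 7: "a" => MATCH
  Position 8: "b" => no
  Position 9: "b" => no
  Position 10: "b" => no
  Position 11: "c" => no
Total occurrences: 3

3


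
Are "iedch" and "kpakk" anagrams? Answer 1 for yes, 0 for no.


Strings: "iedch", "kpakk"
Sorted first:  cdehi
Sorted second: akkkp
Differ at position 0: 'c' vs 'a' => not anagrams

0


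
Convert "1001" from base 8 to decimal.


Input: "1001" in base 8
Positional expansion:
  Digit '1' (value 1) x 8^3 = 512
  Digit '0' (value 0) x 8^2 = 0
  Digit '0' (value 0) x 8^1 = 0
  Digit '1' (value 1) x 8^0 = 1
Sum = 513

513


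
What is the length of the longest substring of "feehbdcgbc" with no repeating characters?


Input: "feehbdcgbc"
Sliding window (track last position of each char):
  Position 0 ('f'): window [0,0] length 1 -- new best
  Position 1 ('e'): window [0,1] length 2 -- new best
  Position 2 ('e'): repeat (last at 1), move window start to 2
  Position 2 ('e'): window [2,2] length 1
  Position 3 ('h'): window [2,3] length 2
  Position 4 ('b'): window [2,4] length 3 -- new best
  Position 5 ('d'): window [2,5] length 4 -- new best
  Position 6 ('c'): window [2,6] length 5 -- new best
  Position 7 ('g'): window [2,7] length 6 -- new best
  Position 8 ('b'): repeat (last at 4), move window start to 5
  Position 8 ('b'): window [5,8] length 4
  Position 9 ('c'): repeat (last at 6), move window start to 7
  Position 9 ('c'): window [7,9] length 3
Longest substring with no repeats: "ehbdcg" with length 6

6


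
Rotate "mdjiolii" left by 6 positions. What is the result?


Input: "mdjiolii", rotate left by 6
First 6 characters: "mdjiol"
Remaining characters: "ii"
Concatenate remaining + first: "ii" + "mdjiol" = "iimdjiol"

iimdjiol


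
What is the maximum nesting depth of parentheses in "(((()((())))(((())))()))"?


Input: "(((()((())))(((())))()))"
Tracking depth:
  Position 0 '(': depth becomes 1
  Position 1 '(': depth becomes 2
  Position 2 '(': depth becomes 3
  Position 3 '(': depth becomes 4
  Position 4 ')': depth becomes 3
  Position 5 '(': depth becomes 4
  Position 6 '(': depth becomes 5
  Position 7 '(': depth becomes 6
  Position 8 ')': depth becomes 5
  Position 9 ')': depth becomes 4
  Position 10 ')': depth becomes 3
  Position 11 ')': depth becomes 2
  Position 12 '(': depth becomes 3
  Position 13 '(': depth becomes 4
  Position 14 '(': depth becomes 5
  Position 15 '(': depth becomes 6
  Position 16 ')': depth becomes 5
  Position 17 ')': depth becomes 4
  Position 18 ')': depth becomes 3
  Position 19 ')': depth becomes 2
  Position 20 '(': depth becomes 3
  Position 21 ')': depth becomes 2
  Position 22 ')': depth becomes 1
  Position 23 ')': depth becomes 0
Maximum depth reached: 6

6


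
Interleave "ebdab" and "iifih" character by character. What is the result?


Interleaving "ebdab" and "iifih":
  Position 0: 'e' from first, 'i' from second => "ei"
  Position 1: 'b' from first, 'i' from second => "bi"
  Position 2: 'd' from first, 'f' from second => "df"
  Position 3: 'a' from first, 'i' from second => "ai"
  Position 4: 'b' from first, 'h' from second => "bh"
Result: eibidfaibh

eibidfaibh


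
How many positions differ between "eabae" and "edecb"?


Comparing "eabae" and "edecb" position by position:
  Position 0: 'e' vs 'e' => same
  Position 1: 'a' vs 'd' => DIFFER
  Position 2: 'b' vs 'e' => DIFFER
  Position 3: 'a' vs 'c' => DIFFER
  Position 4: 'e' vs 'b' => DIFFER
Positions that differ: 4

4


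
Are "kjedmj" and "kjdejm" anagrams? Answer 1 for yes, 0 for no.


Strings: "kjedmj", "kjdejm"
Sorted first:  dejjkm
Sorted second: dejjkm
Sorted forms match => anagrams

1


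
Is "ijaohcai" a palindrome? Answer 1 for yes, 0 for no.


Input: ijaohcai
Reversed: iachoaji
  Compare pos 0 ('i') with pos 7 ('i'): match
  Compare pos 1 ('j') with pos 6 ('a'): MISMATCH
  Compare pos 2 ('a') with pos 5 ('c'): MISMATCH
  Compare pos 3 ('o') with pos 4 ('h'): MISMATCH
Result: not a palindrome

0


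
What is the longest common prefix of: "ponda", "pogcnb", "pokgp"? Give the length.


Words: ponda, pogcnb, pokgp
  Position 0: all 'p' => match
  Position 1: all 'o' => match
  Position 2: ('n', 'g', 'k') => mismatch, stop
LCP = "po" (length 2)

2


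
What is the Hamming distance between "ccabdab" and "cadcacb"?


Comparing "ccabdab" and "cadcacb" position by position:
  Position 0: 'c' vs 'c' => same
  Position 1: 'c' vs 'a' => differ
  Position 2: 'a' vs 'd' => differ
  Position 3: 'b' vs 'c' => differ
  Position 4: 'd' vs 'a' => differ
  Position 5: 'a' vs 'c' => differ
  Position 6: 'b' vs 'b' => same
Total differences (Hamming distance): 5

5


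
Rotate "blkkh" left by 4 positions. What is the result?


Input: "blkkh", rotate left by 4
First 4 characters: "blkk"
Remaining characters: "h"
Concatenate remaining + first: "h" + "blkk" = "hblkk"

hblkk


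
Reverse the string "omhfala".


Input: omhfala
Reading characters right to left:
  Position 6: 'a'
  Position 5: 'l'
  Position 4: 'a'
  Position 3: 'f'
  Position 2: 'h'
  Position 1: 'm'
  Position 0: 'o'
Reversed: alafhmo

alafhmo


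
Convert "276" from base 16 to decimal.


Input: "276" in base 16
Positional expansion:
  Digit '2' (value 2) x 16^2 = 512
  Digit '7' (value 7) x 16^1 = 112
  Digit '6' (value 6) x 16^0 = 6
Sum = 630

630


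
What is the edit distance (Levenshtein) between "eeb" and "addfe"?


Computing edit distance: "eeb" -> "addfe"
DP table:
           a    d    d    f    e
      0    1    2    3    4    5
  e   1    1    2    3    4    4
  e   2    2    2    3    4    4
  b   3    3    3    3    4    5
Edit distance = dp[3][5] = 5

5


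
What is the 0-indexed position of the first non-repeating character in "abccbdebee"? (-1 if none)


Input: abccbdebee
Character frequencies:
  'a': 1
  'b': 3
  'c': 2
  'd': 1
  'e': 3
Scanning left to right for freq == 1:
  Position 0 ('a'): unique! => answer = 0

0


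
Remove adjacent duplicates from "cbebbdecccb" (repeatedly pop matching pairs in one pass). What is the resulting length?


Input: cbebbdecccb
Stack-based adjacent duplicate removal:
  Read 'c': push. Stack: c
  Read 'b': push. Stack: cb
  Read 'e': push. Stack: cbe
  Read 'b': push. Stack: cbeb
  Read 'b': matches stack top 'b' => pop. Stack: cbe
  Read 'd': push. Stack: cbed
  Read 'e': push. Stack: cbede
  Read 'c': push. Stack: cbedec
  Read 'c': matches stack top 'c' => pop. Stack: cbede
  Read 'c': push. Stack: cbedec
  Read 'b': push. Stack: cbedecb
Final stack: "cbedecb" (length 7)

7


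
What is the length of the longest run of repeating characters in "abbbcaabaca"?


Input: "abbbcaabaca"
Scanning for longest run:
  Position 1 ('b'): new char, reset run to 1
  Position 2 ('b'): continues run of 'b', length=2
  Position 3 ('b'): continues run of 'b', length=3
  Position 4 ('c'): new char, reset run to 1
  Position 5 ('a'): new char, reset run to 1
  Position 6 ('a'): continues run of 'a', length=2
  Position 7 ('b'): new char, reset run to 1
  Position 8 ('a'): new char, reset run to 1
  Position 9 ('c'): new char, reset run to 1
  Position 10 ('a'): new char, reset run to 1
Longest run: 'b' with length 3

3


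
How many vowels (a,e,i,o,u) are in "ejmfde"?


Input: ejmfde
Checking each character:
  'e' at position 0: vowel (running total: 1)
  'j' at position 1: consonant
  'm' at position 2: consonant
  'f' at position 3: consonant
  'd' at position 4: consonant
  'e' at position 5: vowel (running total: 2)
Total vowels: 2

2


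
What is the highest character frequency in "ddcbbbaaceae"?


Input: ddcbbbaaceae
Character counts:
  'a': 3
  'b': 3
  'c': 2
  'd': 2
  'e': 2
Maximum frequency: 3

3


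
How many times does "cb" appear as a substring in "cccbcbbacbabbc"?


Searching for "cb" in "cccbcbbacbabbc"
Scanning each position:
  Position 0: "cc" => no
  Position 1: "cc" => no
  Position 2: "cb" => MATCH
  Position 3: "bc" => no
  Position 4: "cb" => MATCH
  Position 5: "bb" => no
  Position 6: "ba" => no
  Position 7: "ac" => no
  Position 8: "cb" => MATCH
  Position 9: "ba" => no
  Position 10: "ab" => no
  Position 11: "bb" => no
  Position 12: "bc" => no
Total occurrences: 3

3


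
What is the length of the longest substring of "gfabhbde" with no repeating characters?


Input: "gfabhbde"
Sliding window (track last position of each char):
  Position 0 ('g'): window [0,0] length 1 -- new best
  Position 1 ('f'): window [0,1] length 2 -- new best
  Position 2 ('a'): window [0,2] length 3 -- new best
  Position 3 ('b'): window [0,3] length 4 -- new best
  Position 4 ('h'): window [0,4] length 5 -- new best
  Position 5 ('b'): repeat (last at 3), move window start to 4
  Position 5 ('b'): window [4,5] length 2
  Position 6 ('d'): window [4,6] length 3
  Position 7 ('e'): window [4,7] length 4
Longest substring with no repeats: "gfabh" with length 5

5


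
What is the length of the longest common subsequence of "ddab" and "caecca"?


LCS of "ddab" and "caecca"
DP table:
           c    a    e    c    c    a
      0    0    0    0    0    0    0
  d   0    0    0    0    0    0    0
  d   0    0    0    0    0    0    0
  a   0    0    1    1    1    1    1
  b   0    0    1    1    1    1    1
LCS length = dp[4][6] = 1

1


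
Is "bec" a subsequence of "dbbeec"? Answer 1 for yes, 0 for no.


Check if "bec" is a subsequence of "dbbeec"
Greedy scan:
  Position 0 ('d'): no match needed
  Position 1 ('b'): matches sub[0] = 'b'
  Position 2 ('b'): no match needed
  Position 3 ('e'): matches sub[1] = 'e'
  Position 4 ('e'): no match needed
  Position 5 ('c'): matches sub[2] = 'c'
All 3 characters matched => is a subsequence

1


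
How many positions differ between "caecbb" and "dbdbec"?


Comparing "caecbb" and "dbdbec" position by position:
  Position 0: 'c' vs 'd' => DIFFER
  Position 1: 'a' vs 'b' => DIFFER
  Position 2: 'e' vs 'd' => DIFFER
  Position 3: 'c' vs 'b' => DIFFER
  Position 4: 'b' vs 'e' => DIFFER
  Position 5: 'b' vs 'c' => DIFFER
Positions that differ: 6

6


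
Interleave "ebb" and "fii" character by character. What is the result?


Interleaving "ebb" and "fii":
  Position 0: 'e' from first, 'f' from second => "ef"
  Position 1: 'b' from first, 'i' from second => "bi"
  Position 2: 'b' from first, 'i' from second => "bi"
Result: efbibi

efbibi


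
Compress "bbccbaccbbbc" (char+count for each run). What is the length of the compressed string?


Input: bbccbaccbbbc
Runs:
  'b' x 2 => "b2"
  'c' x 2 => "c2"
  'b' x 1 => "b1"
  'a' x 1 => "a1"
  'c' x 2 => "c2"
  'b' x 3 => "b3"
  'c' x 1 => "c1"
Compressed: "b2c2b1a1c2b3c1"
Compressed length: 14

14


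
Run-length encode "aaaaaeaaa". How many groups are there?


Input: aaaaaeaaa
Scanning for consecutive runs:
  Group 1: 'a' x 5 (positions 0-4)
  Group 2: 'e' x 1 (positions 5-5)
  Group 3: 'a' x 3 (positions 6-8)
Total groups: 3

3


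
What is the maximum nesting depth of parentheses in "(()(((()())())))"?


Input: "(()(((()())())))"
Tracking depth:
  Position 0 '(': depth becomes 1
  Position 1 '(': depth becomes 2
  Position 2 ')': depth becomes 1
  Position 3 '(': depth becomes 2
  Position 4 '(': depth becomes 3
  Position 5 '(': depth becomes 4
  Position 6 '(': depth becomes 5
  Position 7 ')': depth becomes 4
  Position 8 '(': depth becomes 5
  Position 9 ')': depth becomes 4
  Position 10 ')': depth becomes 3
  Position 11 '(': depth becomes 4
  Position 12 ')': depth becomes 3
  Position 13 ')': depth becomes 2
  Position 14 ')': depth becomes 1
  Position 15 ')': depth becomes 0
Maximum depth reached: 5

5


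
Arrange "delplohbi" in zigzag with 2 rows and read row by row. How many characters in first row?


Zigzag "delplohbi" into 2 rows:
Placing characters:
  'd' => row 0
  'e' => row 1
  'l' => row 0
  'p' => row 1
  'l' => row 0
  'o' => row 1
  'h' => row 0
  'b' => row 1
  'i' => row 0
Rows:
  Row 0: "dllhi"
  Row 1: "epob"
First row length: 5

5


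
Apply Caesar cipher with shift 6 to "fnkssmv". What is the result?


Caesar cipher: shift "fnkssmv" by 6
  'f' (pos 5) + 6 = pos 11 = 'l'
  'n' (pos 13) + 6 = pos 19 = 't'
  'k' (pos 10) + 6 = pos 16 = 'q'
  's' (pos 18) + 6 = pos 24 = 'y'
  's' (pos 18) + 6 = pos 24 = 'y'
  'm' (pos 12) + 6 = pos 18 = 's'
  'v' (pos 21) + 6 = pos 1 = 'b'
Result: ltqyysb

ltqyysb


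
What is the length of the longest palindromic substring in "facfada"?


Input: "facfada"
Checking substrings for palindromes:
  [4:7] "ada" (len 3) => palindrome
Longest palindromic substring: "ada" with length 3

3


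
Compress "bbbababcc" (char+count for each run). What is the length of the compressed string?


Input: bbbababcc
Runs:
  'b' x 3 => "b3"
  'a' x 1 => "a1"
  'b' x 1 => "b1"
  'a' x 1 => "a1"
  'b' x 1 => "b1"
  'c' x 2 => "c2"
Compressed: "b3a1b1a1b1c2"
Compressed length: 12

12


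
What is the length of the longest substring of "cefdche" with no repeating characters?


Input: "cefdche"
Sliding window (track last position of each char):
  Position 0 ('c'): window [0,0] length 1 -- new best
  Position 1 ('e'): window [0,1] length 2 -- new best
  Position 2 ('f'): window [0,2] length 3 -- new best
  Position 3 ('d'): window [0,3] length 4 -- new best
  Position 4 ('c'): repeat (last at 0), move window start to 1
  Position 4 ('c'): window [1,4] length 4
  Position 5 ('h'): window [1,5] length 5 -- new best
  Position 6 ('e'): repeat (last at 1), move window start to 2
  Position 6 ('e'): window [2,6] length 5
Longest substring with no repeats: "efdch" with length 5

5


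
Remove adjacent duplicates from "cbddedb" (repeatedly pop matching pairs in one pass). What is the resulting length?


Input: cbddedb
Stack-based adjacent duplicate removal:
  Read 'c': push. Stack: c
  Read 'b': push. Stack: cb
  Read 'd': push. Stack: cbd
  Read 'd': matches stack top 'd' => pop. Stack: cb
  Read 'e': push. Stack: cbe
  Read 'd': push. Stack: cbed
  Read 'b': push. Stack: cbedb
Final stack: "cbedb" (length 5)

5


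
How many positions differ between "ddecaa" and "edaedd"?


Comparing "ddecaa" and "edaedd" position by position:
  Position 0: 'd' vs 'e' => DIFFER
  Position 1: 'd' vs 'd' => same
  Position 2: 'e' vs 'a' => DIFFER
  Position 3: 'c' vs 'e' => DIFFER
  Position 4: 'a' vs 'd' => DIFFER
  Position 5: 'a' vs 'd' => DIFFER
Positions that differ: 5

5


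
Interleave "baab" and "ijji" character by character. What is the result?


Interleaving "baab" and "ijji":
  Position 0: 'b' from first, 'i' from second => "bi"
  Position 1: 'a' from first, 'j' from second => "aj"
  Position 2: 'a' from first, 'j' from second => "aj"
  Position 3: 'b' from first, 'i' from second => "bi"
Result: biajajbi

biajajbi


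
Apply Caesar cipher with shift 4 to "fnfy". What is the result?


Caesar cipher: shift "fnfy" by 4
  'f' (pos 5) + 4 = pos 9 = 'j'
  'n' (pos 13) + 4 = pos 17 = 'r'
  'f' (pos 5) + 4 = pos 9 = 'j'
  'y' (pos 24) + 4 = pos 2 = 'c'
Result: jrjc

jrjc


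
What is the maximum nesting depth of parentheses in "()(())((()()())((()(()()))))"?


Input: "()(())((()()())((()(()()))))"
Tracking depth:
  Position 0 '(': depth becomes 1
  Position 1 ')': depth becomes 0
  Position 2 '(': depth becomes 1
  Position 3 '(': depth becomes 2
  Position 4 ')': depth becomes 1
  Position 5 ')': depth becomes 0
  Position 6 '(': depth becomes 1
  Position 7 '(': depth becomes 2
  Position 8 '(': depth becomes 3
  Position 9 ')': depth becomes 2
  Position 10 '(': depth becomes 3
  Position 11 ')': depth becomes 2
  Position 12 '(': depth becomes 3
  Position 13 ')': depth becomes 2
  Position 14 ')': depth becomes 1
  Position 15 '(': depth becomes 2
  Position 16 '(': depth becomes 3
  Position 17 '(': depth becomes 4
  Position 18 ')': depth becomes 3
  Position 19 '(': depth becomes 4
  Position 20 '(': depth becomes 5
  Position 21 ')': depth becomes 4
  Position 22 '(': depth becomes 5
  Position 23 ')': depth becomes 4
  Position 24 ')': depth becomes 3
  Position 25 ')': depth becomes 2
  Position 26 ')': depth becomes 1
  Position 27 ')': depth becomes 0
Maximum depth reached: 5

5


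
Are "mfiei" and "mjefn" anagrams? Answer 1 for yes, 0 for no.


Strings: "mfiei", "mjefn"
Sorted first:  efiim
Sorted second: efjmn
Differ at position 2: 'i' vs 'j' => not anagrams

0


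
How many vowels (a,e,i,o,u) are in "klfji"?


Input: klfji
Checking each character:
  'k' at position 0: consonant
  'l' at position 1: consonant
  'f' at position 2: consonant
  'j' at position 3: consonant
  'i' at position 4: vowel (running total: 1)
Total vowels: 1

1


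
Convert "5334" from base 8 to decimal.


Input: "5334" in base 8
Positional expansion:
  Digit '5' (value 5) x 8^3 = 2560
  Digit '3' (value 3) x 8^2 = 192
  Digit '3' (value 3) x 8^1 = 24
  Digit '4' (value 4) x 8^0 = 4
Sum = 2780

2780


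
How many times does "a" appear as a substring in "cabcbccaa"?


Searching for "a" in "cabcbccaa"
Scanning each position:
  Position 0: "c" => no
  Position 1: "a" => MATCH
  Position 2: "b" => no
  Position 3: "c" => no
  Position 4: "b" => no
  Position 5: "c" => no
  Position 6: "c" => no
  Position 7: "a" => MATCH
  Position 8: "a" => MATCH
Total occurrences: 3

3


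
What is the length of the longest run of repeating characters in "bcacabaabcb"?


Input: "bcacabaabcb"
Scanning for longest run:
  Position 1 ('c'): new char, reset run to 1
  Position 2 ('a'): new char, reset run to 1
  Position 3 ('c'): new char, reset run to 1
  Position 4 ('a'): new char, reset run to 1
  Position 5 ('b'): new char, reset run to 1
  Position 6 ('a'): new char, reset run to 1
  Position 7 ('a'): continues run of 'a', length=2
  Position 8 ('b'): new char, reset run to 1
  Position 9 ('c'): new char, reset run to 1
  Position 10 ('b'): new char, reset run to 1
Longest run: 'a' with length 2

2


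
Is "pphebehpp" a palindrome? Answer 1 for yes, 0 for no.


Input: pphebehpp
Reversed: pphebehpp
  Compare pos 0 ('p') with pos 8 ('p'): match
  Compare pos 1 ('p') with pos 7 ('p'): match
  Compare pos 2 ('h') with pos 6 ('h'): match
  Compare pos 3 ('e') with pos 5 ('e'): match
Result: palindrome

1


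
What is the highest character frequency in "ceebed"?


Input: ceebed
Character counts:
  'b': 1
  'c': 1
  'd': 1
  'e': 3
Maximum frequency: 3

3


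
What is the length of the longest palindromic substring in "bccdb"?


Input: "bccdb"
Checking substrings for palindromes:
  [1:3] "cc" (len 2) => palindrome
Longest palindromic substring: "cc" with length 2

2


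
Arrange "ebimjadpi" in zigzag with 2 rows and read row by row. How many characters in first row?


Zigzag "ebimjadpi" into 2 rows:
Placing characters:
  'e' => row 0
  'b' => row 1
  'i' => row 0
  'm' => row 1
  'j' => row 0
  'a' => row 1
  'd' => row 0
  'p' => row 1
  'i' => row 0
Rows:
  Row 0: "eijdi"
  Row 1: "bmap"
First row length: 5

5


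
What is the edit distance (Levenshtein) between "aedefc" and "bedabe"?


Computing edit distance: "aedefc" -> "bedabe"
DP table:
           b    e    d    a    b    e
      0    1    2    3    4    5    6
  a   1    1    2    3    3    4    5
  e   2    2    1    2    3    4    4
  d   3    3    2    1    2    3    4
  e   4    4    3    2    2    3    3
  f   5    5    4    3    3    3    4
  c   6    6    5    4    4    4    4
Edit distance = dp[6][6] = 4

4


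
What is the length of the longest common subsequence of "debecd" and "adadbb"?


LCS of "debecd" and "adadbb"
DP table:
           a    d    a    d    b    b
      0    0    0    0    0    0    0
  d   0    0    1    1    1    1    1
  e   0    0    1    1    1    1    1
  b   0    0    1    1    1    2    2
  e   0    0    1    1    1    2    2
  c   0    0    1    1    1    2    2
  d   0    0    1    1    2    2    2
LCS length = dp[6][6] = 2

2


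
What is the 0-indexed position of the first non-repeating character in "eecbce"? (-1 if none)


Input: eecbce
Character frequencies:
  'b': 1
  'c': 2
  'e': 3
Scanning left to right for freq == 1:
  Position 0 ('e'): freq=3, skip
  Position 1 ('e'): freq=3, skip
  Position 2 ('c'): freq=2, skip
  Position 3 ('b'): unique! => answer = 3

3


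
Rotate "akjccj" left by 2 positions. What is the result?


Input: "akjccj", rotate left by 2
First 2 characters: "ak"
Remaining characters: "jccj"
Concatenate remaining + first: "jccj" + "ak" = "jccjak"

jccjak


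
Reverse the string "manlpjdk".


Input: manlpjdk
Reading characters right to left:
  Position 7: 'k'
  Position 6: 'd'
  Position 5: 'j'
  Position 4: 'p'
  Position 3: 'l'
  Position 2: 'n'
  Position 1: 'a'
  Position 0: 'm'
Reversed: kdjplnam

kdjplnam


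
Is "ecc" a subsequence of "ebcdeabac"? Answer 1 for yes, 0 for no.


Check if "ecc" is a subsequence of "ebcdeabac"
Greedy scan:
  Position 0 ('e'): matches sub[0] = 'e'
  Position 1 ('b'): no match needed
  Position 2 ('c'): matches sub[1] = 'c'
  Position 3 ('d'): no match needed
  Position 4 ('e'): no match needed
  Position 5 ('a'): no match needed
  Position 6 ('b'): no match needed
  Position 7 ('a'): no match needed
  Position 8 ('c'): matches sub[2] = 'c'
All 3 characters matched => is a subsequence

1


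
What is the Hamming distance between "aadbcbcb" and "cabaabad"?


Comparing "aadbcbcb" and "cabaabad" position by position:
  Position 0: 'a' vs 'c' => differ
  Position 1: 'a' vs 'a' => same
  Position 2: 'd' vs 'b' => differ
  Position 3: 'b' vs 'a' => differ
  Position 4: 'c' vs 'a' => differ
  Position 5: 'b' vs 'b' => same
  Position 6: 'c' vs 'a' => differ
  Position 7: 'b' vs 'd' => differ
Total differences (Hamming distance): 6

6


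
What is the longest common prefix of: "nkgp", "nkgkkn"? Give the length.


Words: nkgp, nkgkkn
  Position 0: all 'n' => match
  Position 1: all 'k' => match
  Position 2: all 'g' => match
  Position 3: ('p', 'k') => mismatch, stop
LCP = "nkg" (length 3)

3


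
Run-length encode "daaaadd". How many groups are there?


Input: daaaadd
Scanning for consecutive runs:
  Group 1: 'd' x 1 (positions 0-0)
  Group 2: 'a' x 4 (positions 1-4)
  Group 3: 'd' x 2 (positions 5-6)
Total groups: 3

3


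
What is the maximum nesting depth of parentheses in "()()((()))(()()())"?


Input: "()()((()))(()()())"
Tracking depth:
  Position 0 '(': depth becomes 1
  Position 1 ')': depth becomes 0
  Position 2 '(': depth becomes 1
  Position 3 ')': depth becomes 0
  Position 4 '(': depth becomes 1
  Position 5 '(': depth becomes 2
  Position 6 '(': depth becomes 3
  Position 7 ')': depth becomes 2
  Position 8 ')': depth becomes 1
  Position 9 ')': depth becomes 0
  Position 10 '(': depth becomes 1
  Position 11 '(': depth becomes 2
  Position 12 ')': depth becomes 1
  Position 13 '(': depth becomes 2
  Position 14 ')': depth becomes 1
  Position 15 '(': depth becomes 2
  Position 16 ')': depth becomes 1
  Position 17 ')': depth becomes 0
Maximum depth reached: 3

3
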